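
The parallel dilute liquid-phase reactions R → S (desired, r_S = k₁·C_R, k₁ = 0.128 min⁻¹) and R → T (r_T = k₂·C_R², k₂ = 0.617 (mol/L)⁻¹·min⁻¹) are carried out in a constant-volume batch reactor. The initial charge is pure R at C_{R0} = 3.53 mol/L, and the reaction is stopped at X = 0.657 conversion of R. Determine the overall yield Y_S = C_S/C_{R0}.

0.0569

C_R = C_{R0}(1−X) = 1.211 mol/L.
Along a PFR/batch, dC_S/dC_R = −r_S/(r_S+r_T) = −k₁/(k₁+k₂·C_R).
Integrating from C_{R0} to C_R: C_S = (0.128/0.617)·ln[(0.128+0.617·3.53)/(0.128+0.617·1.21)] = 0.2075·ln(2.306/0.8751) = 0.2010 mol/L.
Y_S = C_S/C_{R0} = 0.2010/3.53 = 0.0569.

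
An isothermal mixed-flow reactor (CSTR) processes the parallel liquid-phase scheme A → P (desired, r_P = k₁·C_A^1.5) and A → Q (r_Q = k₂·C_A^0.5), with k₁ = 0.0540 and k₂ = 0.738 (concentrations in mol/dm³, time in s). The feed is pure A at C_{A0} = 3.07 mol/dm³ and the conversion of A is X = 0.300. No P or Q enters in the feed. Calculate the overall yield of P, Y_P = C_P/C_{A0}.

Exit C_A = C_{A0}(1−X) = 3.07×0.700 = 2.149 mol/dm³.
Rates in a CSTR are evaluated at the outlet concentration: r_P = 0.0540×2.149^1.5 = 0.1701, r_Q = 0.738×2.149^0.5 = 1.082.
Fraction of consumed A going to P: r_P/(r_P+r_Q) = 0.1359.
C_P = 0.1359·C_{A0}·X = 0.1359×3.07×0.300 = 0.125 mol/dm³; Y_P = C_P/C_{A0} = 0.0408.

0.0408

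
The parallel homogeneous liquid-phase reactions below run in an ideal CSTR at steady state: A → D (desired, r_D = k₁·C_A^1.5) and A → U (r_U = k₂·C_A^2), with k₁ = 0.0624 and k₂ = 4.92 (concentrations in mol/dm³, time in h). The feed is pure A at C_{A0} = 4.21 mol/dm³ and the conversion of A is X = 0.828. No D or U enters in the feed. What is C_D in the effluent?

0.0512 mol/dm³

Exit C_A = C_{A0}(1−X) = 4.21×0.172 = 0.7241 mol/dm³.
A CSTR operates uniformly at the exit composition, giving r_D = 0.03845 and r_U = 2.580 (each k·C_A^n at C_A = 0.7241).
Fraction of consumed A going to D: r_D/(r_D+r_U) = 0.01469.
C_D = 0.01469·C_{A0}·X = 0.01469×4.21×0.828 = 0.0512 mol/dm³.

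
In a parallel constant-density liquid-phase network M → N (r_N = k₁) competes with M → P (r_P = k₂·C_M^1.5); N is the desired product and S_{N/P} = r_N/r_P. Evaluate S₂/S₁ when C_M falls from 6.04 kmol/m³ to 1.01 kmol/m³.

14.6

S_{N/P} = (k₁/k₂)·C_M^-1.5, so S₂/S₁ = (C_{M,2}/C_{M,1})^-1.5.
= (1.01/6.04)^(-1.5) = (0.1672)^(-1.5) = 14.6.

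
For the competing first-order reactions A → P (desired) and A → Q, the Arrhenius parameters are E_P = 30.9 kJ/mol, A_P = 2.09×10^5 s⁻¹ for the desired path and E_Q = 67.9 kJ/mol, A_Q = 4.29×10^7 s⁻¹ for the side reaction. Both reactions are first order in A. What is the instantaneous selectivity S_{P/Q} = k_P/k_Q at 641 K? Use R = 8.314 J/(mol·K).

5.05

k_P/k_Q = (A_P/A_Q)·exp[−(E_P−E_Q)/(RT)] = (A_P/A_Q)·exp[(E_Q−E_P)/(RT)].
(E_Q−E_P)/(RT) = (67.9−30.9)×10³/(8.314×641) = 37000/5329 = 6.943.
k_P/k_Q = (2.09×10^5/4.29×10^7)·exp(6.943) = 0.004872 × 1036 = 5.05.
Since E_P < E_Q, lowering the temperature improves selectivity toward P.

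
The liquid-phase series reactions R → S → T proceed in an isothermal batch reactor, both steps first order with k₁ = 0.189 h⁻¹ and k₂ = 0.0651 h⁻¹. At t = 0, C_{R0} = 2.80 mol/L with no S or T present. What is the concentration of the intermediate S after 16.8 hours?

Solving the coupled first-order balances gives C_S(t) = [k₁/(k₂−k₁)]·C_{R0}·(e^(−k₁t) − e^(−k₂t)).
e^(−k₁t) = e^(−0.189×16.8) = e^(−3.175) = 0.04179; e^(−k₂t) = e^(−1.094) = 0.3350.
C_S = 0.189×2.80/(0.0651−0.189) × (0.04179−0.3350) = (-4.271)×(-0.2932) = 1.252 mol/L.

1.25 mol/L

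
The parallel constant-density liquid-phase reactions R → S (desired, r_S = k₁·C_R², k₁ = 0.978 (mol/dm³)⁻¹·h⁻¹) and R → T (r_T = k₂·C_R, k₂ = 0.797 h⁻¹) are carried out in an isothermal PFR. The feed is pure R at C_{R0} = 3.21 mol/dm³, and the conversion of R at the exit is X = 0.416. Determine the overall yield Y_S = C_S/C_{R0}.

0.314

C_R = C_{R0}(1−X) = 1.875 mol/dm³.
Along a PFR/batch, dC_T/dC_R = −r_T/(r_S+r_T) = −k₂/(k₂+k₁·C_R).
Integrating from C_{R0} to C_R: C_T = (0.797/0.978)·ln[(0.797+0.978·3.21)/(0.797+0.978·1.87)] = 0.8149·ln(3.936/2.630) = 0.3285 mol/dm³.
Then C_S = (C_{R0}−C_R) − C_T = 1.335 − 0.3285 = 1.007 mol/dm³.
Y_S = C_S/C_{R0} = 1.007/3.21 = 0.314.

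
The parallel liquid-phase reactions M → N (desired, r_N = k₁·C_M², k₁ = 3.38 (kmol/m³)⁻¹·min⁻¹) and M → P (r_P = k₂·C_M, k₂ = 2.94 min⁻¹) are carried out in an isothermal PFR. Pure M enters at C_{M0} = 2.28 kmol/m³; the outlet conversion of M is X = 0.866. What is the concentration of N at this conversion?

1.12 kmol/m³

C_M = C_{M0}(1−X) = 0.3055 kmol/m³.
Along a PFR/batch, dC_P/dC_M = −r_P/(r_N+r_P) = −k₂/(k₂+k₁·C_M).
Integrating from C_{M0} to C_M: C_P = (2.94/3.38)·ln[(2.94+3.38·2.28)/(2.94+3.38·0.306)] = 0.8698·ln(10.65/3.973) = 0.8575 kmol/m³.
Then C_N = (C_{M0}−C_M) − C_P = 1.974 − 0.8575 = 1.117 kmol/m³.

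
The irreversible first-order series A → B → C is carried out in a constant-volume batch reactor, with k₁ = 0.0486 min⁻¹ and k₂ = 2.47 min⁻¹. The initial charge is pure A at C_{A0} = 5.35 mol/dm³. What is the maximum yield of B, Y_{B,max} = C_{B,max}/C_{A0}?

0.0182

At the optimum, C_{B,max}/C_{A0} = (k₁/k₂)^[k₂/(k₂−k₁)].
= (0.0486/2.47)^(2.47/(2.47−0.0486)) = (0.01968)^(1.020) = 0.01818.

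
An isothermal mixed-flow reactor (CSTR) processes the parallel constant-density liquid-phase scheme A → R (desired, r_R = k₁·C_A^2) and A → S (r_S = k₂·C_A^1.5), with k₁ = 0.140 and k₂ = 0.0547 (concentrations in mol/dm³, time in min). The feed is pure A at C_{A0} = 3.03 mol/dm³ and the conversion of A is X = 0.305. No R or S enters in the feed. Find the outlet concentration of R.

Exit C_A = C_{A0}(1−X) = 3.03×0.695 = 2.106 mol/dm³.
A CSTR operates uniformly at the exit composition, giving r_R = 0.6208 and r_S = 0.1672 (each k·C_A^n at C_A = 2.106).
Fraction of consumed A going to R: r_R/(r_R+r_S) = 0.7879.
C_R = 0.7879·C_{A0}·X = 0.7879×3.03×0.305 = 0.728 mol/dm³.

0.728 mol/dm³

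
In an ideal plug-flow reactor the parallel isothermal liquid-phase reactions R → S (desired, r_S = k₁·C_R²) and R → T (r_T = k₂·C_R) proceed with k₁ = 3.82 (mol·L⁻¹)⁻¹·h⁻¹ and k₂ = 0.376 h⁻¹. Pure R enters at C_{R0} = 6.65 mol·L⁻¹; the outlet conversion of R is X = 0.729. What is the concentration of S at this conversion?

C_R = C_{R0}(1−X) = 1.802 mol·L⁻¹.
Along a PFR/batch, dC_T/dC_R = −r_T/(r_S+r_T) = −k₂/(k₂+k₁·C_R).
Integrating from C_{R0} to C_R: C_T = (0.376/3.82)·ln[(0.376+3.82·6.65)/(0.376+3.82·1.80)] = 0.09843·ln(25.78/7.260) = 0.1247 mol·L⁻¹.
Then C_S = (C_{R0}−C_R) − C_T = 4.848 − 0.1247 = 4.723 mol·L⁻¹.

4.72 mol·L⁻¹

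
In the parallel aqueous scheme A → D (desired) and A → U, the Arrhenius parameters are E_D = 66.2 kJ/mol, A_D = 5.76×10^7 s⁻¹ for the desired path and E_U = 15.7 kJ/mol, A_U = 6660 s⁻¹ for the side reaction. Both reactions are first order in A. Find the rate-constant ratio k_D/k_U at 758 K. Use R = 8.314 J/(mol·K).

With equal orders, S_{D/U} = k_D/k_U = (A_D/A_U)·exp[(E_U−E_D)/(RT)].
(E_U−E_D)/(RT) = (15.7−66.2)×10³/(8.314×758) = -50500/6302 = -8.013.
k_D/k_U = (5.76×10^7/6660)·exp(-8.013) = 8649 × 3.310×10^-4 = 2.86.

2.86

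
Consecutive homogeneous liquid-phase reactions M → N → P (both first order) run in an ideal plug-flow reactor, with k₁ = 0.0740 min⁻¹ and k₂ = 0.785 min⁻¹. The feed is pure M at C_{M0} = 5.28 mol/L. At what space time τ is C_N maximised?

For first-order series the maximum of C_N occurs at τ_opt = ln(k₂/k₁)/(k₂−k₁).
= ln(0.785/0.0740)/(0.785−0.0740) = ln(10.61)/0.7110 = 2.362/0.7110 = 3.32 min.

3.32 min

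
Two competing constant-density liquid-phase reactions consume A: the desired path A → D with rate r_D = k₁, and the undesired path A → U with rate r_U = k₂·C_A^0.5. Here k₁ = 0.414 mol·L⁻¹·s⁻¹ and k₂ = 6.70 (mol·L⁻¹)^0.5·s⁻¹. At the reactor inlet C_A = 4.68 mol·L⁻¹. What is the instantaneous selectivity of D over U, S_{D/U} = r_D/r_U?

0.0286

S_{D/U} = r_D/r_U = (k₁)/(k₂·C_A^0.5) = (k₁/k₂)·C_A^-0.5.
= (0.414) / (6.70×4.680^0.5) = 0.4140/14.49 = 0.0286.
The undesired path is higher order in A, so low C_A (CSTR or dilute feed) favours D.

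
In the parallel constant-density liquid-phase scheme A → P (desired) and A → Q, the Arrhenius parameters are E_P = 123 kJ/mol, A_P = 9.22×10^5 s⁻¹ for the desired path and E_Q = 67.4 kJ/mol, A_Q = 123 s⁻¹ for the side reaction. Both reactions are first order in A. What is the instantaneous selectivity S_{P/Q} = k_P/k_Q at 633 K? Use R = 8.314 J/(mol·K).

0.193

With equal orders, S_{P/Q} = k_P/k_Q = (A_P/A_Q)·exp[(E_Q−E_P)/(RT)].
(E_Q−E_P)/(RT) = (67.4−123)×10³/(8.314×633) = -55600/5263 = -10.56.
k_P/k_Q = (9.22×10^5/123)·exp(-10.56) = 7496 × 2.581×10^-5 = 0.193.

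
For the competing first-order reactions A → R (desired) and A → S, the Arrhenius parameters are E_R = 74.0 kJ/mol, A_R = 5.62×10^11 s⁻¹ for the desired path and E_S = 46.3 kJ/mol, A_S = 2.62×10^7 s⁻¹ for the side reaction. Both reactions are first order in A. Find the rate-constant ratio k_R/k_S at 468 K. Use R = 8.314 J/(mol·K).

k_R/k_S = (A_R/A_S)·exp[−(E_R−E_S)/(RT)] = (A_R/A_S)·exp[(E_S−E_R)/(RT)].
(E_S−E_R)/(RT) = (46.3−74.0)×10³/(8.314×468) = -27700/3891 = -7.119.
k_R/k_S = (5.62×10^11/2.62×10^7)·exp(-7.119) = 21450 × 8.095×10^-4 = 17.4.

17.4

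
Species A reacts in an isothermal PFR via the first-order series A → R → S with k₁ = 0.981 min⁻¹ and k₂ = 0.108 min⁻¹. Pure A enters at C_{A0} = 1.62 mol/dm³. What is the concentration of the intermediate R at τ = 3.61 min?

1.18 mol/dm³

For first-order series with pure A initially, C_R(τ) = k₁C_{A0}/(k₂−k₁)·(e^(−k₁τ) − e^(−k₂τ)).
e^(−k₁τ) = e^(−0.981×3.61) = e^(−3.541) = 0.02897; e^(−k₂τ) = e^(−0.3899) = 0.6771.
C_R = 0.981×1.62/(0.108−0.981) × (0.02897−0.6771) = (-1.820)×(-0.6482) = 1.180 mol/dm³.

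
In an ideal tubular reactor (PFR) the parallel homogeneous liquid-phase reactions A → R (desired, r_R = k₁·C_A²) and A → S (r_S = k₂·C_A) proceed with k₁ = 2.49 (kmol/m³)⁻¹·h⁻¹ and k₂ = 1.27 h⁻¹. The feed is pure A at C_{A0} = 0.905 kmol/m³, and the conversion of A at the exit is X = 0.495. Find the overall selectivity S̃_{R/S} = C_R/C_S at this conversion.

1.31

C_A = C_{A0}(1−X) = 0.4570 kmol/m³.
Along a PFR/batch, dC_S/dC_A = −r_S/(r_R+r_S) = −k₂/(k₂+k₁·C_A).
Integrating from C_{A0} to C_A: C_S = (1.27/2.49)·ln[(1.27+2.49·0.905)/(1.27+2.49·0.457)] = 0.5100·ln(3.523/2.408) = 0.1941 kmol/m³.
Then C_R = (C_{A0}−C_A) − C_S = 0.4480 − 0.1941 = 0.2538 kmol/m³.
S̃_{R/S} = C_R/C_S = 0.2538/0.1941 = 1.31.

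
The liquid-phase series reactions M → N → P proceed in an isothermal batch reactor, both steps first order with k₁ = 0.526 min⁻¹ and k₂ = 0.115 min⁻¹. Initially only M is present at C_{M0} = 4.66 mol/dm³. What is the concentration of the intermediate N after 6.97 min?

2.52 mol/dm³

Solving the coupled first-order balances gives C_N(t) = [k₁/(k₂−k₁)]·C_{M0}·(e^(−k₁t) − e^(−k₂t)).
e^(−k₁t) = e^(−0.526×6.97) = e^(−3.666) = 0.02557; e^(−k₂t) = e^(−0.8015) = 0.4486.
C_N = 0.526×4.66/(0.115−0.526) × (0.02557−0.4486) = (-5.964)×(-0.4231) = 2.523 mol/dm³.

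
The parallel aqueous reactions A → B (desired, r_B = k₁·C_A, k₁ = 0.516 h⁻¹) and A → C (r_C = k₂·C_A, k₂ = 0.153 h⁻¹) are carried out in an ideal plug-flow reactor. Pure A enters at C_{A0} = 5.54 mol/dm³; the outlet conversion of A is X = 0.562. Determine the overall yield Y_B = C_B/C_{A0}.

0.433

C_A = C_{A0}(1−X) = 2.427 mol/dm³.
Both paths are first order in A, so the instantaneous fraction to B is constant: dC_B/d(−C_A) = k₁/(k₁+k₂) = 0.7713.
C_B = 0.7713·(C_{A0}−C_A) = 0.7713×3.113 = 2.40 mol/dm³.
Y_B = C_B/C_{A0} = 2.401/5.54 = 0.433.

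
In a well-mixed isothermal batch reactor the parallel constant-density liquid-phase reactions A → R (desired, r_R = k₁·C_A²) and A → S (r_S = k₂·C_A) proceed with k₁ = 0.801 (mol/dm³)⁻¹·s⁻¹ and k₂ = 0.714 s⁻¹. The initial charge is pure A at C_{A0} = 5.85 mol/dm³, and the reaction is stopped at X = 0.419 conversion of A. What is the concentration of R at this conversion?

C_A = C_{A0}(1−X) = 3.399 mol/dm³.
Along a PFR/batch, dC_S/dC_A = −r_S/(r_R+r_S) = −k₂/(k₂+k₁·C_A).
Integrating from C_{A0} to C_A: C_S = (0.714/0.801)·ln[(0.714+0.801·5.85)/(0.714+0.801·3.40)] = 0.8914·ln(5.400/3.436) = 0.4028 mol/dm³.
Then C_R = (C_{A0}−C_A) − C_S = 2.451 − 0.4028 = 2.048 mol/dm³.

2.05 mol/dm³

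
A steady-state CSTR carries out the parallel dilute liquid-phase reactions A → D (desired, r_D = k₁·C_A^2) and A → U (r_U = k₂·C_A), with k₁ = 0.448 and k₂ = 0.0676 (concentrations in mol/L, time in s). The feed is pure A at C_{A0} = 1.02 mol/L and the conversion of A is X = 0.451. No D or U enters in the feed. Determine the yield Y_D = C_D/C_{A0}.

0.355

Exit C_A = C_{A0}(1−X) = 1.02×0.549 = 0.5600 mol/L.
Rates in a CSTR are evaluated at the outlet concentration: r_D = 0.448×0.5600^2 = 0.1405, r_U = 0.0676×0.5600 = 0.03785.
Fraction of consumed A going to D: r_D/(r_D+r_U) = 0.7877.
C_D = 0.7877·C_{A0}·X = 0.7877×1.02×0.451 = 0.362 mol/L; Y_D = C_D/C_{A0} = 0.355.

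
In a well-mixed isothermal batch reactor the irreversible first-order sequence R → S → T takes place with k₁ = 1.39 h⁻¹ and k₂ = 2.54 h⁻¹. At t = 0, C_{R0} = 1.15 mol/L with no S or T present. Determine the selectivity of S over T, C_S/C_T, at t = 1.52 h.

0.159

For first-order series with pure R initially, C_S(t) = k₁C_{R0}/(k₂−k₁)·(e^(−k₁t) − e^(−k₂t)).
e^(−k₁t) = e^(−1.39×1.52) = e^(−2.113) = 0.1209; e^(−k₂t) = e^(−3.861) = 0.02105.
C_S = 1.39×1.15/(2.54−1.39) × (0.1209−0.02105) = 1.390×0.09985 = 0.1388 mol/L.
C_R = C_{R0}e^(−k₁t) = 0.1390 mol/L, so C_T = C_{R0}−C_R−C_S = 0.8722 mol/L; C_S/C_T = 0.159.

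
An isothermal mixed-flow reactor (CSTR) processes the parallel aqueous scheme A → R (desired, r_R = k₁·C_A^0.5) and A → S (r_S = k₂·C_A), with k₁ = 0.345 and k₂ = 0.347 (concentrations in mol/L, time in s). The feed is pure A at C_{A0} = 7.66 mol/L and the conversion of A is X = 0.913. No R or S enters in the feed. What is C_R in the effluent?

3.84 mol/L

Exit C_A = C_{A0}(1−X) = 7.66×0.0870 = 0.6664 mol/L.
In a CSTR the entire volume is at exit conditions, so r_R = 0.345×0.6664^0.5 = 0.2816 and r_S = 0.347×0.6664 = 0.2312.
Fraction of consumed A going to R: r_R/(r_R+r_S) = 0.5491.
C_R = 0.5491·C_{A0}·X = 0.5491×7.66×0.913 = 3.84 mol/L.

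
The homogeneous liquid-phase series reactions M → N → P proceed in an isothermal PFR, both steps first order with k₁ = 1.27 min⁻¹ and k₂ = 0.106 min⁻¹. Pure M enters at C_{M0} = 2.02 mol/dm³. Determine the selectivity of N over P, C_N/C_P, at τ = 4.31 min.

2.22

For first-order series with pure M initially, C_N(τ) = k₁C_{M0}/(k₂−k₁)·(e^(−k₁τ) − e^(−k₂τ)).
e^(−k₁τ) = e^(−1.27×4.31) = e^(−5.474) = 0.004196; e^(−k₂τ) = e^(−0.4569) = 0.6333.
C_N = 1.27×2.02/(0.106−1.27) × (0.004196−0.6333) = (-2.204)×(-0.6291) = 1.386 mol/dm³.
C_M = C_{M0}e^(−k₁τ) = 0.008475 mol/dm³, so C_P = C_{M0}−C_M−C_N = 0.6251 mol/dm³; C_N/C_P = 2.22.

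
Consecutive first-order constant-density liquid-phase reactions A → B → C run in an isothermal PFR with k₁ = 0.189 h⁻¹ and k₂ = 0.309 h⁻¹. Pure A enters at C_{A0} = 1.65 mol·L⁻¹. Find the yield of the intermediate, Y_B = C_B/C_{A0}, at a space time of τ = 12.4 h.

For first-order series with pure A initially, C_B(τ) = k₁C_{A0}/(k₂−k₁)·(e^(−k₁τ) − e^(−k₂τ)).
e^(−k₁τ) = e^(−0.189×12.4) = e^(−2.344) = 0.09598; e^(−k₂τ) = e^(−3.832) = 0.02167.
C_B = 0.189×1.65/(0.309−0.189) × (0.09598−0.02167) = 2.599×0.07431 = 0.1931 mol·L⁻¹.
Y_B = C_B/C_{A0} = 0.1931/1.65 = 0.117.

0.117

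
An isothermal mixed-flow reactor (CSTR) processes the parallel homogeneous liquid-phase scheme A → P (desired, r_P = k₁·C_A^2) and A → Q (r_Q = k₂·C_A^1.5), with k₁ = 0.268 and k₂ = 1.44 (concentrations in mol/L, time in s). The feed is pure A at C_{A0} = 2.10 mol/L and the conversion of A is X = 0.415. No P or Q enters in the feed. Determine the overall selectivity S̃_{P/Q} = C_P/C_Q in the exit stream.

0.206

Exit C_A = C_{A0}(1−X) = 2.10×0.585 = 1.228 mol/L.
In a CSTR the entire volume is at exit conditions, so r_P = 0.268×1.228^2 = 0.4045 and r_Q = 1.44×1.228^1.5 = 1.961.
Overall selectivity = C_P/C_Q = r_Pτ/(r_Qτ) = r_P/r_Q = 0.206.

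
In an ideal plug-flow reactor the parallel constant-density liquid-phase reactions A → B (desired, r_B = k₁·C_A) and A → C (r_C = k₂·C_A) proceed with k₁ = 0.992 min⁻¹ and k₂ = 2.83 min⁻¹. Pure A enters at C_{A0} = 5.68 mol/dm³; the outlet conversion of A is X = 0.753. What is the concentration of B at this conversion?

C_A = C_{A0}(1−X) = 1.403 mol/dm³.
Both paths are first order in A, so the instantaneous fraction to B is constant: dC_B/d(−C_A) = k₁/(k₁+k₂) = 0.2595.
C_B = 0.2595·(C_{A0}−C_A) = 0.2595×4.277 = 1.11 mol/dm³.

1.11 mol/dm³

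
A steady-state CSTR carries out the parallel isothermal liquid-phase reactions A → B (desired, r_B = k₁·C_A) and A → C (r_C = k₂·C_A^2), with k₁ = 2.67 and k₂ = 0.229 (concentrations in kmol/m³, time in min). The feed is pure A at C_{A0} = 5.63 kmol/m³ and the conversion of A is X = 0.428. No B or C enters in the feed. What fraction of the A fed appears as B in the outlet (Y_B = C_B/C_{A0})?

Exit C_A = C_{A0}(1−X) = 5.63×0.572 = 3.220 kmol/m³.
Rates in a CSTR are evaluated at the outlet concentration: r_B = 2.67×3.220 = 8.598, r_C = 0.229×3.220^2 = 2.375.
Fraction of consumed A going to B: r_B/(r_B+r_C) = 0.7836.
C_B = 0.7836·C_{A0}·X = 0.7836×5.63×0.428 = 1.89 kmol/m³; Y_B = C_B/C_{A0} = 0.335.

0.335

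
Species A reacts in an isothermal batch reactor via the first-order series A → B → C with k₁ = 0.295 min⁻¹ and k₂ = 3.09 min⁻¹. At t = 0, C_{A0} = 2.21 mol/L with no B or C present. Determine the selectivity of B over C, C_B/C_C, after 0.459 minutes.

1.11

For first-order series with pure A initially, C_B(t) = k₁C_{A0}/(k₂−k₁)·(e^(−k₁t) − e^(−k₂t)).
e^(−k₁t) = e^(−0.295×0.459) = e^(−0.1354) = 0.8734; e^(−k₂t) = e^(−1.418) = 0.2421.
C_B = 0.295×2.21/(3.09−0.295) × (0.8734−0.2421) = 0.2333×0.6312 = 0.1472 mol/L.
C_A = C_{A0}e^(−k₁t) = 1.930 mol/L, so C_C = C_{A0}−C_A−C_B = 0.1326 mol/L; C_B/C_C = 1.11.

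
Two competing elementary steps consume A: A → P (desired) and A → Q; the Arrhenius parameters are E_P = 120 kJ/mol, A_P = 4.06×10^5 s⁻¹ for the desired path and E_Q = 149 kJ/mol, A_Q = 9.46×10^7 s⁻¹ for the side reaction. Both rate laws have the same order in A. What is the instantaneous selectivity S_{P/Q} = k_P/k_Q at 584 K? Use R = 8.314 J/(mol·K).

1.68

Since both paths have the same order in A, the concentration cancels and S_{P/Q} = k_P/k_Q = (A_P/A_Q)·exp[(E_Q−E_P)/(RT)].
(E_Q−E_P)/(RT) = (149−120)×10³/(8.314×584) = 29000/4855 = 5.973.
k_P/k_Q = (4.06×10^5/9.46×10^7)·exp(5.973) = 0.004292 × 392.6 = 1.68.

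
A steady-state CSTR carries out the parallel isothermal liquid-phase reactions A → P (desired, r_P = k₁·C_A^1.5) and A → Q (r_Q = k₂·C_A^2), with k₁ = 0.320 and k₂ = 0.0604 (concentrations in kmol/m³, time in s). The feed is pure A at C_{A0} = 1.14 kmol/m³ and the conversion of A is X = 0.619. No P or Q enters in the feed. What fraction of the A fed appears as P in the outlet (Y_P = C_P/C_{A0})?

Exit C_A = C_{A0}(1−X) = 1.14×0.381 = 0.4343 kmol/m³.
Rates in a CSTR are evaluated at the outlet concentration: r_P = 0.320×0.4343^1.5 = 0.09160, r_Q = 0.0604×0.4343^2 = 0.01139.
Fraction of consumed A going to P: r_P/(r_P+r_Q) = 0.8894.
C_P = 0.8894·C_{A0}·X = 0.8894×1.14×0.619 = 0.628 kmol/m³; Y_P = C_P/C_{A0} = 0.551.

0.551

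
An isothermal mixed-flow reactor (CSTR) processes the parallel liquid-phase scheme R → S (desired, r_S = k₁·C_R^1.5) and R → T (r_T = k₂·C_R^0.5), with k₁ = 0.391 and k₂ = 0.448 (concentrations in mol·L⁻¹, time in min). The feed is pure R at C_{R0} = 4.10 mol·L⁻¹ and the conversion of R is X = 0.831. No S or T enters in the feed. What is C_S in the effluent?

1.28 mol·L⁻¹

Exit C_R = C_{R0}(1−X) = 4.10×0.169 = 0.6929 mol·L⁻¹.
A CSTR operates uniformly at the exit composition, giving r_S = 0.2255 and r_T = 0.3729 (each k·C_R^n at C_R = 0.6929).
Fraction of consumed R going to S: r_S/(r_S+r_T) = 0.3768.
C_S = 0.3768·C_{R0}·X = 0.3768×4.10×0.831 = 1.28 mol·L⁻¹.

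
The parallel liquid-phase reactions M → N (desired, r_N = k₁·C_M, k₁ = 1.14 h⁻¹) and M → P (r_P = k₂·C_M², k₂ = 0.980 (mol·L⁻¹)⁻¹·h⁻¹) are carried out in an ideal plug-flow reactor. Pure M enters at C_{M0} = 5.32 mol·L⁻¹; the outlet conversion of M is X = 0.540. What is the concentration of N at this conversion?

0.681 mol·L⁻¹

C_M = C_{M0}(1−X) = 2.447 mol·L⁻¹.
Along a PFR/batch, dC_N/dC_M = −r_N/(r_N+r_P) = −k₁/(k₁+k₂·C_M).
Integrating from C_{M0} to C_M: C_N = (1.14/0.980)·ln[(1.14+0.980·5.32)/(1.14+0.980·2.45)] = 1.163·ln(6.354/3.538) = 0.6810 mol·L⁻¹.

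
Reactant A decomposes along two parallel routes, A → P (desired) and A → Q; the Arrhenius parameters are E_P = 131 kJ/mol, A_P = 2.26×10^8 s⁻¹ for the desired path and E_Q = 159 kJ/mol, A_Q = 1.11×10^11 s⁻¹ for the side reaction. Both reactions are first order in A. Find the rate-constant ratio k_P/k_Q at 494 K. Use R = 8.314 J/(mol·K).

1.86

Since both paths have the same order in A, the concentration cancels and S_{P/Q} = k_P/k_Q = (A_P/A_Q)·exp[(E_Q−E_P)/(RT)].
(E_Q−E_P)/(RT) = (159−131)×10³/(8.314×494) = 28000/4107 = 6.817.
k_P/k_Q = (2.26×10^8/1.11×10^11)·exp(6.817) = 0.002036 × 913.6 = 1.86.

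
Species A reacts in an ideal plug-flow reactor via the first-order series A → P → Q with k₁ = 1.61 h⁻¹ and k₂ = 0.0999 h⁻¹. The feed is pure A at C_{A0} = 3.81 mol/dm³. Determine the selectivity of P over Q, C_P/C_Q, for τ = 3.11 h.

3.54

The intermediate concentration in a first-order A→B→C sequence is C_P = k₁C_{A0}(e^(−k₁τ) − e^(−k₂τ))/(k₂−k₁).
e^(−k₁τ) = e^(−1.61×3.11) = e^(−5.007) = 0.006690; e^(−k₂τ) = e^(−0.3107) = 0.7329.
C_P = 1.61×3.81/(0.0999−1.61) × (0.006690−0.7329) = (-4.062)×(-0.7263) = 2.950 mol/dm³.
C_A = C_{A0}e^(−k₁τ) = 0.02549 mol/dm³, so C_Q = C_{A0}−C_A−C_P = 0.8344 mol/dm³; C_P/C_Q = 3.54.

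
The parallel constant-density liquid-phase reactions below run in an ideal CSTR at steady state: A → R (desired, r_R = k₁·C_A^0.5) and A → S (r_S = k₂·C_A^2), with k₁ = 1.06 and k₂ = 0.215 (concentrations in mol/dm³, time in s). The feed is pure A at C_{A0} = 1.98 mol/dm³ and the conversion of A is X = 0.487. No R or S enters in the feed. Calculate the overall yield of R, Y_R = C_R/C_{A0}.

0.403

Exit C_A = C_{A0}(1−X) = 1.98×0.513 = 1.016 mol/dm³.
Rates in a CSTR are evaluated at the outlet concentration: r_R = 1.06×1.016^0.5 = 1.068, r_S = 0.215×1.016^2 = 0.2218.
Fraction of consumed A going to R: r_R/(r_R+r_S) = 0.8281.
C_R = 0.8281·C_{A0}·X = 0.8281×1.98×0.487 = 0.798 mol/dm³; Y_R = C_R/C_{A0} = 0.403.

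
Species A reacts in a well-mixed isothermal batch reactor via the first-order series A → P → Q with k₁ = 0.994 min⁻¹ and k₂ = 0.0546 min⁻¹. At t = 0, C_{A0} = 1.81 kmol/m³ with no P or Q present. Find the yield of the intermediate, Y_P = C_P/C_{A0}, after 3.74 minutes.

For first-order series with pure A initially, C_P(t) = k₁C_{A0}/(k₂−k₁)·(e^(−k₁t) − e^(−k₂t)).
e^(−k₁t) = e^(−0.994×3.74) = e^(−3.718) = 0.02429; e^(−k₂t) = e^(−0.2042) = 0.8153.
C_P = 0.994×1.81/(0.0546−0.994) × (0.02429−0.8153) = (-1.915)×(-0.7910) = 1.515 kmol/m³.
Y_P = C_P/C_{A0} = 1.515/1.81 = 0.837.

0.837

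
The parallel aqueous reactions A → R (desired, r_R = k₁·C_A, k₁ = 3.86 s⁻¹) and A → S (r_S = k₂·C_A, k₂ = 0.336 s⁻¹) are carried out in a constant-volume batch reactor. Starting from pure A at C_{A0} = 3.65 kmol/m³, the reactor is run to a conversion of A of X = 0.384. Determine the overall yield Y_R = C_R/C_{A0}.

C_A = C_{A0}(1−X) = 2.248 kmol/m³.
Both paths are first order in A, so the instantaneous fraction to R is constant: dC_R/d(−C_A) = k₁/(k₁+k₂) = 0.9199.
C_R = 0.9199·(C_{A0}−C_A) = 0.9199×1.402 = 1.29 kmol/m³.
Y_R = C_R/C_{A0} = 1.289/3.65 = 0.353.

0.353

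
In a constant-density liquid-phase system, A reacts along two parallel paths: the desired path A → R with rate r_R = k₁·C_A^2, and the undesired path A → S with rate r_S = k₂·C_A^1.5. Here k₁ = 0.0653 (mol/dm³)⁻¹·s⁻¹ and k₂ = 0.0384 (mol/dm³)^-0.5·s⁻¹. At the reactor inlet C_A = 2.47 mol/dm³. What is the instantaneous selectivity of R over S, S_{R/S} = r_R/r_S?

S_{R/S} = r_R/r_S = (k₁·C_A^2)/(k₂·C_A^1.5) = (k₁/k₂)·C_A^0.5.
= (0.0653×2.470^2) / (0.0384×2.470^1.5) = 0.3984/0.1491 = 2.67.
Since the desired path is higher order in A, keeping C_A high (PFR or concentrated feed) favours R.

2.67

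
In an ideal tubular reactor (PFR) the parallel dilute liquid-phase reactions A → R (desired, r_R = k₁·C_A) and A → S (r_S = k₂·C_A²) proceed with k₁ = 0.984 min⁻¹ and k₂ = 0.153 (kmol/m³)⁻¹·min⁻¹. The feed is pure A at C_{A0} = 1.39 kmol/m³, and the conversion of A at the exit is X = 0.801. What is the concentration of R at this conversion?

0.988 kmol/m³

C_A = C_{A0}(1−X) = 0.2766 kmol/m³.
Along a PFR/batch, dC_R/dC_A = −r_R/(r_R+r_S) = −k₁/(k₁+k₂·C_A).
Integrating from C_{A0} to C_A: C_R = (0.984/0.153)·ln[(0.984+0.153·1.39)/(0.984+0.153·0.277)] = 6.431·ln(1.197/1.026) = 0.9876 kmol/m³.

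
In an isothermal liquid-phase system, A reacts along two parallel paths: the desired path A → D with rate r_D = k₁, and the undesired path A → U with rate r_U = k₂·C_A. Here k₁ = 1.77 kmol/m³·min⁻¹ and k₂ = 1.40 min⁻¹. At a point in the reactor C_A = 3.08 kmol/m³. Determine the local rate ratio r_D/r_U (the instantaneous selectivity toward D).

S_{D/U} = r_D/r_U = (k₁)/(k₂·C_A) = (k₁/k₂)·C_A⁻¹.
= (1.77) / (1.40×3.080) = 1.770/4.312 = 0.410.
The undesired path is higher order in A, so low C_A (CSTR or dilute feed) favours D.

0.410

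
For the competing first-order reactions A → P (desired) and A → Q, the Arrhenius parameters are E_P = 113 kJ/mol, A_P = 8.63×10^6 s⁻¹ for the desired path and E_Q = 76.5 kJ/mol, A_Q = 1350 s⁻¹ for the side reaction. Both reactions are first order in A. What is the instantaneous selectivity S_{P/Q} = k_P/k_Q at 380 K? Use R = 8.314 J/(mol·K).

Since both paths have the same order in A, the concentration cancels and S_{P/Q} = k_P/k_Q = (A_P/A_Q)·exp[(E_Q−E_P)/(RT)].
(E_Q−E_P)/(RT) = (76.5−113)×10³/(8.314×380) = -36500/3159 = -11.55.
k_P/k_Q = (8.63×10^6/1350)·exp(-11.55) = 6393 × 9.606×10^-6 = 0.0614.
Since E_P > E_Q, raising the temperature improves selectivity toward P.

0.0614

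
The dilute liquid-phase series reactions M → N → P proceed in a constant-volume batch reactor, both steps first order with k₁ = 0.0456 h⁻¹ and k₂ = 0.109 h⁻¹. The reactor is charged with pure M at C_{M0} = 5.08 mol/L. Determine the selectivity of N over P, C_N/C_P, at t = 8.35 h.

The intermediate concentration in a first-order A→B→C sequence is C_N = k₁C_{M0}(e^(−k₁t) − e^(−k₂t))/(k₂−k₁).
e^(−k₁t) = e^(−0.0456×8.35) = e^(−0.3808) = 0.6833; e^(−k₂t) = e^(−0.9101) = 0.4025.
C_N = 0.0456×5.08/(0.109−0.0456) × (0.6833−0.4025) = 3.654×0.2809 = 1.026 mol/L.
C_M = C_{M0}e^(−k₁t) = 3.471 mol/L, so C_P = C_{M0}−C_M−C_N = 0.5824 mol/L; C_N/C_P = 1.76.

1.76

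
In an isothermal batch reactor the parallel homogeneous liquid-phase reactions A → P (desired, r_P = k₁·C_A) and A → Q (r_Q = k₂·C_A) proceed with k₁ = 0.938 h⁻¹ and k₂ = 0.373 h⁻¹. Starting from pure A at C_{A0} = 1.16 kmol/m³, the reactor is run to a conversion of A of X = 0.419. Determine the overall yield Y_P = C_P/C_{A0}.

0.300

C_A = C_{A0}(1−X) = 0.6740 kmol/m³.
Both paths are first order in A, so the instantaneous fraction to P is constant: dC_P/d(−C_A) = k₁/(k₁+k₂) = 0.7155.
C_P = 0.7155·(C_{A0}−C_A) = 0.7155×0.4860 = 0.348 kmol/m³.
Y_P = C_P/C_{A0} = 0.3478/1.16 = 0.300.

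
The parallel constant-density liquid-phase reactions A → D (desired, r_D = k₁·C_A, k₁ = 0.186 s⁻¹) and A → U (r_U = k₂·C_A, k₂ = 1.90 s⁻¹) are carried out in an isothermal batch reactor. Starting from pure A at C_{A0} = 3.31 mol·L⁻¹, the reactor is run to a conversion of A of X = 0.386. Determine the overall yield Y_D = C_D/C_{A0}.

C_A = C_{A0}(1−X) = 2.032 mol·L⁻¹.
Both paths are first order in A, so the instantaneous fraction to D is constant: dC_D/d(−C_A) = k₁/(k₁+k₂) = 0.08917.
C_D = 0.08917·(C_{A0}−C_A) = 0.08917×1.278 = 0.114 mol·L⁻¹.
Y_D = C_D/C_{A0} = 0.1139/3.31 = 0.0344.

0.0344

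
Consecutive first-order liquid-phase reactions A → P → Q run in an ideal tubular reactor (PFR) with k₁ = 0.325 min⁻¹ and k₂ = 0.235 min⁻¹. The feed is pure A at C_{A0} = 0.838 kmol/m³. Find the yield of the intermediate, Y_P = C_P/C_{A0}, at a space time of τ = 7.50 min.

For first-order series with pure A initially, C_P(τ) = k₁C_{A0}/(k₂−k₁)·(e^(−k₁τ) − e^(−k₂τ)).
e^(−k₁τ) = e^(−0.325×7.50) = e^(−2.438) = 0.08738; e^(−k₂τ) = e^(−1.762) = 0.1716.
C_P = 0.325×0.838/(0.235−0.325) × (0.08738−0.1716) = (-3.026)×(-0.08424) = 0.2549 kmol/m³.
Y_P = C_P/C_{A0} = 0.2549/0.838 = 0.304.

0.304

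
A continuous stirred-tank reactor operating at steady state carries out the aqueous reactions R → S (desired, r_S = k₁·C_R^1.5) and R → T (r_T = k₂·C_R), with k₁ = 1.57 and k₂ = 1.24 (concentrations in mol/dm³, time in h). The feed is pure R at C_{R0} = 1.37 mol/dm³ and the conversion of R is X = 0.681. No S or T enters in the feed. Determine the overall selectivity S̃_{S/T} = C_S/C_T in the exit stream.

0.837

Exit C_R = C_{R0}(1−X) = 1.37×0.319 = 0.4370 mol/dm³.
A CSTR operates uniformly at the exit composition, giving r_S = 0.4536 and r_T = 0.5419 (each k·C_R^n at C_R = 0.4370).
Overall selectivity = C_S/C_T = r_Sτ/(r_Tτ) = r_S/r_T = 0.837.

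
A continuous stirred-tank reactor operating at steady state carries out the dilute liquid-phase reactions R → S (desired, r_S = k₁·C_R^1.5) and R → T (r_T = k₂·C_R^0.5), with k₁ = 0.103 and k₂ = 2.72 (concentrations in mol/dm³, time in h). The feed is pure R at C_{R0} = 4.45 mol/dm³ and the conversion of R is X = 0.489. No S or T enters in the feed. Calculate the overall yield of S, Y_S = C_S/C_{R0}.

0.0388

Exit C_R = C_{R0}(1−X) = 4.45×0.511 = 2.274 mol/dm³.
A CSTR operates uniformly at the exit composition, giving r_S = 0.3532 and r_T = 4.102 (each k·C_R^n at C_R = 2.274).
Fraction of consumed R going to S: r_S/(r_S+r_T) = 0.07928.
C_S = 0.07928·C_{R0}·X = 0.07928×4.45×0.489 = 0.173 mol/dm³; Y_S = C_S/C_{R0} = 0.0388.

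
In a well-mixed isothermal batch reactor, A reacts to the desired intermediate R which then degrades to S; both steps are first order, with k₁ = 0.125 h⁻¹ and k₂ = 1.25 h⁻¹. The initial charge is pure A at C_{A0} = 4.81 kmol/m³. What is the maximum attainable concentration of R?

For a first-order series the maximum intermediate yield is C_{R,max}/C_{A0} = (k₁/k₂)^[k₂/(k₂−k₁)].
= (0.125/1.25)^(1.25/(1.25−0.125)) = (0.1000)^(1.111) = 0.07743.
C_{R,max} = 0.07743×4.81 = 0.372 kmol/m³.

0.372 kmol/m³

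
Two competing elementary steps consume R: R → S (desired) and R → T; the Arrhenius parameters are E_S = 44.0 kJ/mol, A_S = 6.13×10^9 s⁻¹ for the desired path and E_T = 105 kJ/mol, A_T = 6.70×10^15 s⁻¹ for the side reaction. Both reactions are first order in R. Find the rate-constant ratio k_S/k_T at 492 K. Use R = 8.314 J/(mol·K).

2.74

k_S/k_T = (A_S/A_T)·exp[−(E_S−E_T)/(RT)] = (A_S/A_T)·exp[(E_T−E_S)/(RT)].
(E_T−E_S)/(RT) = (105−44.0)×10³/(8.314×492) = 61000/4090 = 14.91.
k_S/k_T = (6.13×10^9/6.70×10^15)·exp(14.91) = 9.149×10^-7 × 2.996×10^6 = 2.74.
Since E_S < E_T, lowering the temperature improves selectivity toward S.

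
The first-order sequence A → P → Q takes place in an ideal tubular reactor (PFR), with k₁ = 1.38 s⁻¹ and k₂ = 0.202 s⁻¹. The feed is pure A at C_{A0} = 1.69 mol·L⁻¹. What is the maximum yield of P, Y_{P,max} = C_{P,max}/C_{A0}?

0.719

For a first-order series the maximum intermediate yield is C_{P,max}/C_{A0} = (k₁/k₂)^[k₂/(k₂−k₁)].
= (1.38/0.202)^(0.202/(0.202−1.38)) = (6.832)^(-0.1715) = 0.7193.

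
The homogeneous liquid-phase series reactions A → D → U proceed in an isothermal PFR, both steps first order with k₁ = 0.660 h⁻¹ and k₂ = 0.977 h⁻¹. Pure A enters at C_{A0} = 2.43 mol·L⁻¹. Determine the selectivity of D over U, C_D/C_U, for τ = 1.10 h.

For first-order series with pure A initially, C_D(τ) = k₁C_{A0}/(k₂−k₁)·(e^(−k₁τ) − e^(−k₂τ)).
e^(−k₁τ) = e^(−0.660×1.10) = e^(−0.7260) = 0.4838; e^(−k₂τ) = e^(−1.075) = 0.3414.
C_D = 0.660×2.43/(0.977−0.660) × (0.4838−0.3414) = 5.059×0.1424 = 0.7206 mol·L⁻¹.
C_A = C_{A0}e^(−k₁τ) = 1.176 mol·L⁻¹, so C_U = C_{A0}−C_A−C_D = 0.5336 mol·L⁻¹; C_D/C_U = 1.35.

1.35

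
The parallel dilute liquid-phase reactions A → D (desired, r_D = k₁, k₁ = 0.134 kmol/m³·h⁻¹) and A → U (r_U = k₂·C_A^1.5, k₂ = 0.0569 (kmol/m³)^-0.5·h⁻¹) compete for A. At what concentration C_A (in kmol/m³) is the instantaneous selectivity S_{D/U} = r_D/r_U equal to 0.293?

S_{D/U} = (k₁/k₂)·C_A^-1.5 ⇒ C_A = (S·k₂/k₁)^(1/(-1.5)).
= (0.293×0.0569/0.134)^(-0.6667) = (0.1244)^(-0.6667) = 4.01 kmol/m³.

4.01 kmol/m³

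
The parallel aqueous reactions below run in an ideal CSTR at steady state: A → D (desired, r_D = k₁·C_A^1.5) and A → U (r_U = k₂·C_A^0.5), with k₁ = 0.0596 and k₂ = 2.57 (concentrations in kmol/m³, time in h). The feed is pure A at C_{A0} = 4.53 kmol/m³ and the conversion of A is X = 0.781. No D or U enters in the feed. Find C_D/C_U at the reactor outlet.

0.0230

Exit C_A = C_{A0}(1−X) = 4.53×0.219 = 0.9921 kmol/m³.
In a CSTR the entire volume is at exit conditions, so r_D = 0.0596×0.9921^1.5 = 0.05889 and r_U = 2.57×0.9921^0.5 = 2.560.
Overall selectivity = C_D/C_U = r_Dτ/(r_Uτ) = r_D/r_U = 0.0230.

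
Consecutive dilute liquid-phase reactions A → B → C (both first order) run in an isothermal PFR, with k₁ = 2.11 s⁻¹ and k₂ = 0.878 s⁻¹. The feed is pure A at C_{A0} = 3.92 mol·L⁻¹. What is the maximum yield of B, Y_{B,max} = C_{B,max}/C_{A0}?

Evaluating C_B at τ_opt = ln(k₂/k₁)/(k₂−k₁) gives C_{B,max}/C_{A0} = (k₁/k₂)^[k₂/(k₂−k₁)].
= (2.11/0.878)^(0.878/(0.878−2.11)) = (2.403)^(-0.7127) = 0.5353.

0.535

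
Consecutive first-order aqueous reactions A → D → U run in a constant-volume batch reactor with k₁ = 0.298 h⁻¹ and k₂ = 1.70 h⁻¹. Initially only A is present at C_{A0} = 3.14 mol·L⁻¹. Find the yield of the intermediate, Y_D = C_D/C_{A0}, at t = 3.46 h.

For first-order series with pure A initially, C_D(t) = k₁C_{A0}/(k₂−k₁)·(e^(−k₁t) − e^(−k₂t)).
e^(−k₁t) = e^(−0.298×3.46) = e^(−1.031) = 0.3566; e^(−k₂t) = e^(−5.882) = 0.002789.
C_D = 0.298×3.14/(1.70−0.298) × (0.3566−0.002789) = 0.6674×0.3538 = 0.2362 mol·L⁻¹.
Y_D = C_D/C_{A0} = 0.2362/3.14 = 0.0752.

0.0752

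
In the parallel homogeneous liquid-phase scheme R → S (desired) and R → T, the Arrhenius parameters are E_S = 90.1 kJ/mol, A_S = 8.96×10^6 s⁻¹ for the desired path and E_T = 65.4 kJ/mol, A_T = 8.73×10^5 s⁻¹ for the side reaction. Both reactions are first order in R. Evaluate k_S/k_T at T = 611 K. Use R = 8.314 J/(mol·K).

0.0794

With equal orders, S_{S/T} = k_S/k_T = (A_S/A_T)·exp[(E_T−E_S)/(RT)].
(E_T−E_S)/(RT) = (65.4−90.1)×10³/(8.314×611) = -24700/5080 = -4.862.
k_S/k_T = (8.96×10^6/8.73×10^5)·exp(-4.862) = 10.26 × 0.007732 = 0.0794.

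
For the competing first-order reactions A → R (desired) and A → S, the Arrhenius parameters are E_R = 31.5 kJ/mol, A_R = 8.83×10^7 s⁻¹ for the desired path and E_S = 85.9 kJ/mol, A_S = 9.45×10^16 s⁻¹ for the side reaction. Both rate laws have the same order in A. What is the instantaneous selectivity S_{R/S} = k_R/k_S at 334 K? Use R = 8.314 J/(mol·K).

With equal orders, S_{R/S} = k_R/k_S = (A_R/A_S)·exp[(E_S−E_R)/(RT)].
(E_S−E_R)/(RT) = (85.9−31.5)×10³/(8.314×334) = 54400/2777 = 19.59.
k_R/k_S = (8.83×10^7/9.45×10^16)·exp(19.59) = 9.344×10^-10 × 3.221×10^8 = 0.301.

0.301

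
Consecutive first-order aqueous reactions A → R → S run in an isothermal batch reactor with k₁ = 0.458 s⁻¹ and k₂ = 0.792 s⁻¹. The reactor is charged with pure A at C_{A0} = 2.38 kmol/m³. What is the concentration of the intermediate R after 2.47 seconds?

0.591 kmol/m³

The intermediate concentration in a first-order A→B→C sequence is C_R = k₁C_{A0}(e^(−k₁t) − e^(−k₂t))/(k₂−k₁).
e^(−k₁t) = e^(−0.458×2.47) = e^(−1.131) = 0.3226; e^(−k₂t) = e^(−1.956) = 0.1414.
C_R = 0.458×2.38/(0.792−0.458) × (0.3226−0.1414) = 3.264×0.1812 = 0.5915 kmol/m³.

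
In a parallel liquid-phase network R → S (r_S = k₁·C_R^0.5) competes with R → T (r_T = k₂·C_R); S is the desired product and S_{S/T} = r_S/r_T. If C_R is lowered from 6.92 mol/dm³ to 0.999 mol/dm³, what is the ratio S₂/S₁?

S_{S/T} = (k₁/k₂)·C_R^-0.5, so S₂/S₁ = (C_{R,2}/C_{R,1})^-0.5.
= (0.999/6.92)^(-0.5) = (0.1444)^(-0.5) = 2.63.

2.63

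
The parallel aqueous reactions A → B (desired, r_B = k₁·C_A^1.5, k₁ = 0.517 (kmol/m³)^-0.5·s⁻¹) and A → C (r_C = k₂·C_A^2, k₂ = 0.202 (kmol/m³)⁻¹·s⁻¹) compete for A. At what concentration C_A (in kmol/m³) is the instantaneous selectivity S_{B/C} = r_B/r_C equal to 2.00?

S_{B/C} = (k₁/k₂)·C_A^-0.5 ⇒ C_A = (S·k₂/k₁)^(-2).
= (2.00×0.202/0.517)^(-2) = (0.7814)^(-2) = 1.64 kmol/m³.

1.64 kmol/m³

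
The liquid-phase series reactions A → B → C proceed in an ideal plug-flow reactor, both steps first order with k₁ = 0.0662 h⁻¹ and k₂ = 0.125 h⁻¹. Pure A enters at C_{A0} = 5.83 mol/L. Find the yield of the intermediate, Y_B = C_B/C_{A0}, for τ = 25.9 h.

0.158

Solving the coupled first-order balances gives C_B(τ) = [k₁/(k₂−k₁)]·C_{A0}·(e^(−k₁τ) − e^(−k₂τ)).
e^(−k₁τ) = e^(−0.0662×25.9) = e^(−1.715) = 0.1800; e^(−k₂τ) = e^(−3.237) = 0.03926.
C_B = 0.0662×5.83/(0.125−0.0662) × (0.1800−0.03926) = 6.564×0.1408 = 0.9240 mol/L.
Y_B = C_B/C_{A0} = 0.9240/5.83 = 0.158.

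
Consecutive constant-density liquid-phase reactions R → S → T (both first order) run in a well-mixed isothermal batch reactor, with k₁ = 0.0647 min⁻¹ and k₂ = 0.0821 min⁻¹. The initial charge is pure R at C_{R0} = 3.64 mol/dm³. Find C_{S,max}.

For a first-order series the maximum intermediate yield is C_{S,max}/C_{R0} = (k₁/k₂)^[k₂/(k₂−k₁)].
= (0.0647/0.0821)^(0.0821/(0.0821−0.0647)) = (0.7881)^(4.718) = 0.3250.
C_{S,max} = 0.3250×3.64 = 1.18 mol/dm³.

1.18 mol/dm³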